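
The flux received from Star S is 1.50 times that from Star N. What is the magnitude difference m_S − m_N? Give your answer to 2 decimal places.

m_S − m_N = −2.5 log₁₀(F_S/F_N) = −2.5 log₁₀(1.50) = −2.5 × (0.176) = -0.440.

-0.44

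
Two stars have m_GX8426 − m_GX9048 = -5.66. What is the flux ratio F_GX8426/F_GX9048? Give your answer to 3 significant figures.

184

F_GX8426/F_GX9048 = 10^(−(m_GX8426 − m_GX9048)/2.5) = 10^(5.66/2.5) = 10^2.264 = 183.7.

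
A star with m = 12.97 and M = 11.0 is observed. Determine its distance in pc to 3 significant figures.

24.8 pc

m − M = 5 log₁₀(d/10 pc)
12.97 − (11.0) = 1.97 = 5 log₁₀(d/10)
d = 10 × 10^(1.97/5) = 10 × 10^0.394 = 24.77 pc.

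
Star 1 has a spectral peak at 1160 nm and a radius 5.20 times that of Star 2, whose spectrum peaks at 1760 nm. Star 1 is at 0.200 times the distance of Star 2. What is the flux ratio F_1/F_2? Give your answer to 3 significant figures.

3.58×10^3

Wien's law: T_1/T_2 = λ_2/λ_1 = 1760/1160 = 1.517.
L_1/L_2 = (R_1/R_2)²(T_1/T_2)⁴ = (5.20)²(1.517)⁴ = 143.3.
F_1/F_2 = (L_1/L_2)/(d_1/d_2)² = 143.3/(0.200)² = 3582.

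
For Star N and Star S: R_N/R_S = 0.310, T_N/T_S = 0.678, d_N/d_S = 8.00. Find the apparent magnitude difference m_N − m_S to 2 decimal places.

8.75

L_N/L_S = (0.310)²(0.678)⁴ = 0.02031.
F_N/F_S = (L_N/L_S)/(d_N/d_S)² = 0.02031/64.00 = 3.173×10^-4.
m_N − m_S = −2.5 log₁₀(3.173×10^-4) = 8.75.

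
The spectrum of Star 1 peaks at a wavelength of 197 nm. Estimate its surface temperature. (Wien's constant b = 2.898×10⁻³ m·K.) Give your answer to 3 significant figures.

1.47×10^4 K

T = b/λ_max = 2.898×10⁻³ / (197×10⁻⁹) = 1.471×10^4 K.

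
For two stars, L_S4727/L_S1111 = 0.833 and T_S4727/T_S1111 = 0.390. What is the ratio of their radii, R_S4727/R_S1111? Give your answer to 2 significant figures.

L ∝ R²T⁴ gives R ∝ √L / T², so
R_S4727/R_S1111 = √(0.833) / (0.390)² = 0.9127 / 0.1521 = 6.001.

6.0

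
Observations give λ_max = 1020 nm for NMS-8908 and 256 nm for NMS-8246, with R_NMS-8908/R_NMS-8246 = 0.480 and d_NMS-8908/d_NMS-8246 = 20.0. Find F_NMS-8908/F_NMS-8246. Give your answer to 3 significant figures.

Wien's law: T_NMS-8908/T_NMS-8246 = λ_NMS-8246/λ_NMS-8908 = 256/1020 = 0.2510.
L_NMS-8908/L_NMS-8246 = (R_NMS-8908/R_NMS-8246)²(T_NMS-8908/T_NMS-8246)⁴ = (0.480)²(0.2510)⁴ = 9.142×10^-4.
F_NMS-8908/F_NMS-8246 = (L_NMS-8908/L_NMS-8246)/(d_NMS-8908/d_NMS-8246)² = 9.142×10^-4/(20.0)² = 2.286×10^-6.

2.29×10^-6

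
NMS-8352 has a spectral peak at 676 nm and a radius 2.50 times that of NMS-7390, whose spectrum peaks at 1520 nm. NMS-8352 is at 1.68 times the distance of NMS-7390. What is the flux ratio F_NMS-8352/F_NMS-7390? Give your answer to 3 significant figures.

Wien's law: T_NMS-8352/T_NMS-7390 = λ_NMS-7390/λ_NMS-8352 = 1520/676 = 2.249.
L_NMS-8352/L_NMS-7390 = (R_NMS-8352/R_NMS-7390)²(T_NMS-8352/T_NMS-7390)⁴ = (2.50)²(2.249)⁴ = 159.8.
F_NMS-8352/F_NMS-7390 = (L_NMS-8352/L_NMS-7390)/(d_NMS-8352/d_NMS-7390)² = 159.8/(1.68)² = 56.60.

56.6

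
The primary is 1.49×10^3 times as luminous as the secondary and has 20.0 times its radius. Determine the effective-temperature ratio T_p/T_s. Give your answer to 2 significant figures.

L ∝ R²T⁴ gives T ∝ (L/R²)^(1/4), so
T_p/T_s = (1.49×10^3 / 20.0²)^(1/4) = (3.725)^(1/4) = 1.389.

1.4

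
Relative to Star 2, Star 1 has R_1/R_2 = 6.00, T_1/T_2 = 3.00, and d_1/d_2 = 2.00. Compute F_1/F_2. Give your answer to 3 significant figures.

L_1/L_2 = (R_1/R_2)²(T_1/T_2)⁴ = (6.00)² × (3.00)⁴ = 2916.
F_1/F_2 = (L_1/L_2)/(d_1/d_2)² = 2916 / (2.00)² = 729.0.

729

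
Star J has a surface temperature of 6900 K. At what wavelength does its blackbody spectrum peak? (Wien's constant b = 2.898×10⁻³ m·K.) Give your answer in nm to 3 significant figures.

λ_max = b/T = 2.898×10⁻³ / 6900 = 4.20×10^-7 m = 420.0 nm.

420 nm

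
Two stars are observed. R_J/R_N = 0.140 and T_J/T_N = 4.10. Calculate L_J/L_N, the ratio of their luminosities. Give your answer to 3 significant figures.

From the Stefan–Boltzmann law, L ∝ R²T⁴, so
L_J/L_N = (R_J/R_N)² (T_J/T_N)⁴ = (0.140)² × (4.10)⁴ = 0.01960 × 282.6 = 5.538.

5.54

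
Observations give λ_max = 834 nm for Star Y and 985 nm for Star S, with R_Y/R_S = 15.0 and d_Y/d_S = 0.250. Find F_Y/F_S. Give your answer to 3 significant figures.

7.00×10^3

Wien's law: T_Y/T_S = λ_S/λ_Y = 985/834 = 1.181.
L_Y/L_S = (R_Y/R_S)²(T_Y/T_S)⁴ = (15.0)²(1.181)⁴ = 437.8.
F_Y/F_S = (L_Y/L_S)/(d_Y/d_S)² = 437.8/(0.250)² = 7005.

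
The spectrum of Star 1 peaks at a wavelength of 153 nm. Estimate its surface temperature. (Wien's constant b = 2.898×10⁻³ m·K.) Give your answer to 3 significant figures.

T = b/λ_max = 2.898×10⁻³ / (153×10⁻⁹) = 1.894×10^4 K.

1.89×10^4 K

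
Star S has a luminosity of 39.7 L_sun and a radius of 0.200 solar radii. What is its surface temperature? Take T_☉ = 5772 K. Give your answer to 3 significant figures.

3.24×10^4 K

T/T_☉ = (L/L_☉)^(1/4) / (R/R_☉)^(1/2)
T = 5772 × (39.7)^(1/4) / √(0.200) = 5772 × 2.510 / 0.4472 = 3.240×10^4 K.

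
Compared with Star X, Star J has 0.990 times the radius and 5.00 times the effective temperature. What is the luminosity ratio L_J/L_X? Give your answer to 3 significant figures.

613

From the Stefan–Boltzmann law, L ∝ R²T⁴, so
L_J/L_X = (R_J/R_X)² (T_J/T_X)⁴ = (0.990)² × (5.00)⁴ = 0.9801 × 625.0 = 612.6.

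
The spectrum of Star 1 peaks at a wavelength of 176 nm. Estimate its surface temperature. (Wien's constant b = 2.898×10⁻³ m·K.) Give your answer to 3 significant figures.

1.65×10^4 K

T = b/λ_max = 2.898×10⁻³ / (176×10⁻⁹) = 1.647×10^4 K.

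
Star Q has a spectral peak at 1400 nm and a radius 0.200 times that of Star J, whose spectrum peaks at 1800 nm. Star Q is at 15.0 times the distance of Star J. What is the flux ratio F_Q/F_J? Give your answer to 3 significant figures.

4.86×10^-4

Wien's law: T_Q/T_J = λ_J/λ_Q = 1800/1400 = 1.286.
L_Q/L_J = (R_Q/R_J)²(T_Q/T_J)⁴ = (0.200)²(1.286)⁴ = 0.1093.
F_Q/F_J = (L_Q/L_J)/(d_Q/d_J)² = 0.1093/(15.0)² = 4.858×10^-4.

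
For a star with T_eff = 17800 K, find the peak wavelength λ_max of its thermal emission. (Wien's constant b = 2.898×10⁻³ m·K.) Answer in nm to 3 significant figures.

λ_max = b/T = 2.898×10⁻³ / 17800 = 1.63×10^-7 m = 162.8 nm.

163 nm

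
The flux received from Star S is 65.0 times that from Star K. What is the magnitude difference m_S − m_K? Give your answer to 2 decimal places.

-4.53

m_S − m_K = −2.5 log₁₀(F_S/F_K) = −2.5 log₁₀(65.0) = −2.5 × (1.813) = -4.532.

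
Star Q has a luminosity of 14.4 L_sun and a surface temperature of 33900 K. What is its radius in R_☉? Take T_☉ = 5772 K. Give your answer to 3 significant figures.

R/R_☉ = √(L/L_☉) / (T/T_☉)² = √(14.4) / (5.873)²
       = 3.795 / 34.49 = 0.1100.

0.110 R_☉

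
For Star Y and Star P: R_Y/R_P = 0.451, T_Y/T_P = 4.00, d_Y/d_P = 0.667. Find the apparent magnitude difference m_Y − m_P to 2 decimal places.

L_Y/L_P = (0.451)²(4.00)⁴ = 52.07.
F_Y/F_P = (L_Y/L_P)/(d_Y/d_P)² = 52.07/0.4449 = 117.0.
m_Y − m_P = −2.5 log₁₀(117.0) = -5.17.

-5.17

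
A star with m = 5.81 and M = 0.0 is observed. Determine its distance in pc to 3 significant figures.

145 pc

m − M = 5 log₁₀(d/10 pc)
5.81 − (0.0) = 5.81 = 5 log₁₀(d/10)
d = 10 × 10^(5.81/5) = 10 × 10^1.162 = 145.2 pc.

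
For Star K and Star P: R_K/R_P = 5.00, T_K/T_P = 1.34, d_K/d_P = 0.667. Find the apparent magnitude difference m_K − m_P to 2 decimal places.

-5.65

L_K/L_P = (5.00)²(1.34)⁴ = 80.60.
F_K/F_P = (L_K/L_P)/(d_K/d_P)² = 80.60/0.4449 = 181.2.
m_K − m_P = −2.5 log₁₀(181.2) = -5.65.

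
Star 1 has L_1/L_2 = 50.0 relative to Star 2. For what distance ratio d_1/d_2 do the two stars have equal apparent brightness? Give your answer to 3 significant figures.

Equal flux requires L_1/d_1² = L_2/d_2², so d_1/d_2 = √(L_1/L_2)
= √(50.0) = 7.071.

7.07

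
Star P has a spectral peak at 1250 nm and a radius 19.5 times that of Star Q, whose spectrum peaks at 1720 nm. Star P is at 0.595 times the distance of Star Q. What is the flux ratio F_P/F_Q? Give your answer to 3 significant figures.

3.85×10^3

Wien's law: T_P/T_Q = λ_Q/λ_P = 1720/1250 = 1.376.
L_P/L_Q = (R_P/R_Q)²(T_P/T_Q)⁴ = (19.5)²(1.376)⁴ = 1363.
F_P/F_Q = (L_P/L_Q)/(d_P/d_Q)² = 1363/(0.595)² = 3850.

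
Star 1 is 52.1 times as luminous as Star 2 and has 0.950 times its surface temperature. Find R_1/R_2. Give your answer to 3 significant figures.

8.00

L ∝ R²T⁴ gives R ∝ √L / T², so
R_1/R_2 = √(52.1) / (0.950)² = 7.218 / 0.9025 = 7.998.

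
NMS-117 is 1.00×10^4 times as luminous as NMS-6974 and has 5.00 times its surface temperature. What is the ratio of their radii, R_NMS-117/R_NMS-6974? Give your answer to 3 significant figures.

4.00

L ∝ R²T⁴ gives R ∝ √L / T², so
R_NMS-117/R_NMS-6974 = √(1.00×10^4) / (5.00)² = 100.0 / 25.00 = 4.000.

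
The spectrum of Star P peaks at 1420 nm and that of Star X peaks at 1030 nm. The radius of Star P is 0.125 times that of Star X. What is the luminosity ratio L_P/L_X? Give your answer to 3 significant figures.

0.00433

Wien's law gives T ∝ 1/λ_max, so T_P/T_X = λ_X/λ_P = 1030/1420 = 0.7254.
Then L ∝ R²T⁴ gives L_P/L_X = (0.125)² × (0.7254)⁴ = 0.01562 × 0.2768 = 0.004325.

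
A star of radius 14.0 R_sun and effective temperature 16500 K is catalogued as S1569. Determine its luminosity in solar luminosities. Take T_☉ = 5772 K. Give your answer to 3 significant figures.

L/L_☉ = (R/R_☉)² (T/T_☉)⁴ = (14.0)² × (16500/5772)⁴
       = 196.0 × (2.859)⁴ = 196.0 × 66.78 = 1.309×10^4.

1.31×10^4 solar luminosities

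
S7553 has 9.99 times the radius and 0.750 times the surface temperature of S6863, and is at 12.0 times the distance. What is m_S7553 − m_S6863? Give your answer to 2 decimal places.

1.65

L_S7553/L_S6863 = (9.99)²(0.750)⁴ = 31.58.
F_S7553/F_S6863 = (L_S7553/L_S6863)/(d_S7553/d_S6863)² = 31.58/144.0 = 0.2193.
m_S7553 − m_S6863 = −2.5 log₁₀(0.2193) = 1.65.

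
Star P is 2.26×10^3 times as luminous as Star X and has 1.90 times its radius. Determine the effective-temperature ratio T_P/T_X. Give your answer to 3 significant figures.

L ∝ R²T⁴ gives T ∝ (L/R²)^(1/4), so
T_P/T_X = (2.26×10^3 / 1.90²)^(1/4) = (626.0)^(1/4) = 5.002.

5.00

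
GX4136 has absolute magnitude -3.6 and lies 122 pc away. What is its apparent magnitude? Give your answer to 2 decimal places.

m = M + 5 log₁₀(d/10 pc) = -3.6 + 5 log₁₀(122/10)
  = -3.6 + 5 × 1.086 = -3.6 + 5.43 = 1.83.

1.83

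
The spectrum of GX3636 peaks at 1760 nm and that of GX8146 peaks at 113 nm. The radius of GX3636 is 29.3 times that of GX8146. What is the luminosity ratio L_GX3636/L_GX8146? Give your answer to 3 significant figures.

0.0146

Wien's law gives T ∝ 1/λ_max, so T_GX3636/T_GX8146 = λ_GX8146/λ_GX3636 = 113/1760 = 0.06420.
Then L ∝ R²T⁴ gives L_GX3636/L_GX8146 = (29.3)² × (0.06420)⁴ = 858.5 × 1.699×10^-5 = 0.01459.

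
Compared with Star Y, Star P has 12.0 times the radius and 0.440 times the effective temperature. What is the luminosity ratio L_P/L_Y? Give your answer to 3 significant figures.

From the Stefan–Boltzmann law, L ∝ R²T⁴, so
L_P/L_Y = (R_P/R_Y)² (T_P/T_Y)⁴ = (12.0)² × (0.440)⁴ = 144.0 × 0.03748 = 5.397.

5.40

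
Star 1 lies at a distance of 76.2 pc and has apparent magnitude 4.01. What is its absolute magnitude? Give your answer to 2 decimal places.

-0.40

M = m − 5 log₁₀(d/10 pc) = 4.01 − 5 log₁₀(76.2/10)
  = 4.01 − 5 × 0.882 = 4.01 − 4.41 = -0.40.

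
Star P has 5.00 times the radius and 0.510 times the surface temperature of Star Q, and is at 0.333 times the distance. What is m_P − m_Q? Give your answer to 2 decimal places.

-2.96

L_P/L_Q = (5.00)²(0.510)⁴ = 1.691.
F_P/F_Q = (L_P/L_Q)/(d_P/d_Q)² = 1.691/0.1109 = 15.25.
m_P − m_Q = −2.5 log₁₀(15.25) = -2.96.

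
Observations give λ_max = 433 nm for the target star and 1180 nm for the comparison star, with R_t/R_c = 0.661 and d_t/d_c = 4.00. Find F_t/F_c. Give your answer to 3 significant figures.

Wien's law: T_t/T_c = λ_c/λ_t = 1180/433 = 2.725.
L_t/L_c = (R_t/R_c)²(T_t/T_c)⁴ = (0.661)²(2.725)⁴ = 24.10.
F_t/F_c = (L_t/L_c)/(d_t/d_c)² = 24.10/(4.00)² = 1.506.

1.51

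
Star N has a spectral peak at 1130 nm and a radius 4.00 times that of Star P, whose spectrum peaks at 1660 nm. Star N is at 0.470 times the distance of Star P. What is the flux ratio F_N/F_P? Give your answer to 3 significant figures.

337

Wien's law: T_N/T_P = λ_P/λ_N = 1660/1130 = 1.469.
L_N/L_P = (R_N/R_P)²(T_N/T_P)⁴ = (4.00)²(1.469)⁴ = 74.51.
F_N/F_P = (L_N/L_P)/(d_N/d_P)² = 74.51/(0.470)² = 337.3.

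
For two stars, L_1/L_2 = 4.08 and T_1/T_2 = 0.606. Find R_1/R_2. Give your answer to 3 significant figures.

L ∝ R²T⁴ gives R ∝ √L / T², so
R_1/R_2 = √(4.08) / (0.606)² = 2.020 / 0.3672 = 5.500.

5.50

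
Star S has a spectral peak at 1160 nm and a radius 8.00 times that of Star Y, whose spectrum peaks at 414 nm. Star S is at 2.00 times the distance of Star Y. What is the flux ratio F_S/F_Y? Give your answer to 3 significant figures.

Wien's law: T_S/T_Y = λ_Y/λ_S = 414/1160 = 0.3569.
L_S/L_Y = (R_S/R_Y)²(T_S/T_Y)⁴ = (8.00)²(0.3569)⁴ = 1.038.
F_S/F_Y = (L_S/L_Y)/(d_S/d_Y)² = 1.038/(2.00)² = 0.2596.

0.260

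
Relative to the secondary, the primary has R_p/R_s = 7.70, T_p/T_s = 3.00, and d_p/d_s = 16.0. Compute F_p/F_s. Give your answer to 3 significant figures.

L_p/L_s = (R_p/R_s)²(T_p/T_s)⁴ = (7.70)² × (3.00)⁴ = 4802.
F_p/F_s = (L_p/L_s)/(d_p/d_s)² = 4802 / (16.0)² = 18.76.

18.8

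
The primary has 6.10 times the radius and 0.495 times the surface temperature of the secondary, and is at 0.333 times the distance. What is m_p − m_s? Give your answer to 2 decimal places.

-3.26

L_p/L_s = (6.10)²(0.495)⁴ = 2.234.
F_p/F_s = (L_p/L_s)/(d_p/d_s)² = 2.234/0.1109 = 20.15.
m_p − m_s = −2.5 log₁₀(20.15) = -3.26.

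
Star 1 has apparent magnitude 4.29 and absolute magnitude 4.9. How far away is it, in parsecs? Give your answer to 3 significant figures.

m − M = 5 log₁₀(d/10 pc)
4.29 − (4.9) = -0.61 = 5 log₁₀(d/10)
d = 10 × 10^(-0.61/5) = 10 × 10^-0.122 = 7.551 pc.

7.55 pc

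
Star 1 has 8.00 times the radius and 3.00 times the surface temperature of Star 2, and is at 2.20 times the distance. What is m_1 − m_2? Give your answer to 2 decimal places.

-7.57

L_1/L_2 = (8.00)²(3.00)⁴ = 5184.
F_1/F_2 = (L_1/L_2)/(d_1/d_2)² = 5184/4.840 = 1071.
m_1 − m_2 = −2.5 log₁₀(1071) = -7.57.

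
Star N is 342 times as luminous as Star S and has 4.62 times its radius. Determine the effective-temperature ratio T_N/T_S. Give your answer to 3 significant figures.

L ∝ R²T⁴ gives T ∝ (L/R²)^(1/4), so
T_N/T_S = (342 / 4.62²)^(1/4) = (16.02)^(1/4) = 2.001.

2.00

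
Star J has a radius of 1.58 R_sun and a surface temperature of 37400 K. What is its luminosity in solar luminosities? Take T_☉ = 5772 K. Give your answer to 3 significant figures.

L/L_☉ = (R/R_☉)² (T/T_☉)⁴ = (1.58)² × (37400/5772)⁴
       = 2.496 × (6.480)⁴ = 2.496 × 1763 = 4400.

4.40×10^3 solar luminosities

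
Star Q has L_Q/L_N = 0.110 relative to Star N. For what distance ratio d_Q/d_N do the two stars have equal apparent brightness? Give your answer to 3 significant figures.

0.332

Equal flux requires L_Q/d_Q² = L_N/d_N², so d_Q/d_N = √(L_Q/L_N)
= √(0.110) = 0.3317.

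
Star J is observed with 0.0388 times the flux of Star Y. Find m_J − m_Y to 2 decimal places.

3.53

m_J − m_Y = −2.5 log₁₀(F_J/F_Y) = −2.5 log₁₀(0.0388) = −2.5 × (-1.411) = 3.528.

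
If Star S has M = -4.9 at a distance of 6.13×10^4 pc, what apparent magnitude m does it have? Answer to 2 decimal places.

14.04

m = M + 5 log₁₀(d/10 pc) = -4.9 + 5 log₁₀(6.13×10^4/10)
  = -4.9 + 5 × 3.787 = -4.9 + 18.94 = 14.04.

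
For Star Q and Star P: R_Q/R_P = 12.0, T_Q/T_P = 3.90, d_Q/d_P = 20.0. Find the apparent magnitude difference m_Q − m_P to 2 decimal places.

L_Q/L_P = (12.0)²(3.90)⁴ = 3.331×10^4.
F_Q/F_P = (L_Q/L_P)/(d_Q/d_P)² = 3.331×10^4/400.0 = 83.28.
m_Q − m_P = −2.5 log₁₀(83.28) = -4.80.

-4.80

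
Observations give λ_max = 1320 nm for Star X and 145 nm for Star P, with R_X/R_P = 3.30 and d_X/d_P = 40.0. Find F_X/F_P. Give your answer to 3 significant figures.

Wien's law: T_X/T_P = λ_P/λ_X = 145/1320 = 0.1098.
L_X/L_P = (R_X/R_P)²(T_X/T_P)⁴ = (3.30)²(0.1098)⁴ = 0.001586.
F_X/F_P = (L_X/L_P)/(d_X/d_P)² = 0.001586/(40.0)² = 9.910×10^-7.

9.91×10^-7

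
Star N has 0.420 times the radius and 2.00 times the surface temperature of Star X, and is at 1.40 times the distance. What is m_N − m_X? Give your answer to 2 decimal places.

L_N/L_X = (0.420)²(2.00)⁴ = 2.822.
F_N/F_X = (L_N/L_X)/(d_N/d_X)² = 2.822/1.960 = 1.440.
m_N − m_X = −2.5 log₁₀(1.440) = -0.40.

-0.40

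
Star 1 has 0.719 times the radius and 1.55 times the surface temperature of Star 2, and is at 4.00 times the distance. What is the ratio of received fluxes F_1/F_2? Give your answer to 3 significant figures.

L_1/L_2 = (R_1/R_2)²(T_1/T_2)⁴ = (0.719)² × (1.55)⁴ = 2.984.
F_1/F_2 = (L_1/L_2)/(d_1/d_2)² = 2.984 / (4.00)² = 0.1865.

0.186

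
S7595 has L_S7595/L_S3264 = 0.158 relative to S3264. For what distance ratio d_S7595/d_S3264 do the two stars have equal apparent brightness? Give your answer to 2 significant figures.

Equal flux requires L_S7595/d_S7595² = L_S3264/d_S3264², so d_S7595/d_S3264 = √(L_S7595/L_S3264)
= √(0.158) = 0.3975.

0.40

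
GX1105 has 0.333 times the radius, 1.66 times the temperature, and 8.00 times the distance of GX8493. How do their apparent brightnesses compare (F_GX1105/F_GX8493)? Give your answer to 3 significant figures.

L_GX1105/L_GX8493 = (R_GX1105/R_GX8493)²(T_GX1105/T_GX8493)⁴ = (0.333)² × (1.66)⁴ = 0.8420.
F_GX1105/F_GX8493 = (L_GX1105/L_GX8493)/(d_GX1105/d_GX8493)² = 0.8420 / (8.00)² = 0.01316.

0.0132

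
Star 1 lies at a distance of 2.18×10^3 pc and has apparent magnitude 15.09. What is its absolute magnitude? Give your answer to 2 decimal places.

M = m − 5 log₁₀(d/10 pc) = 15.09 − 5 log₁₀(2.18×10^3/10)
  = 15.09 − 5 × 2.338 = 15.09 − 11.69 = 3.40.

3.40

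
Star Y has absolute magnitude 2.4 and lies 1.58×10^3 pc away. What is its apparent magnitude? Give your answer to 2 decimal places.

13.39

m = M + 5 log₁₀(d/10 pc) = 2.4 + 5 log₁₀(1.58×10^3/10)
  = 2.4 + 5 × 2.199 = 2.4 + 10.99 = 13.39.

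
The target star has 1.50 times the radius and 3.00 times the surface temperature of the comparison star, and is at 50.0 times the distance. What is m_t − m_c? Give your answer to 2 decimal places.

2.84

L_t/L_c = (1.50)²(3.00)⁴ = 182.2.
F_t/F_c = (L_t/L_c)/(d_t/d_c)² = 182.2/2500 = 0.07290.
m_t − m_c = −2.5 log₁₀(0.07290) = 2.84.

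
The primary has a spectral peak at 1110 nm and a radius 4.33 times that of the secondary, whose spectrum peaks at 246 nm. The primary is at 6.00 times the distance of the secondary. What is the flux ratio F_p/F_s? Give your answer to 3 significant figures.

Wien's law: T_p/T_s = λ_s/λ_p = 246/1110 = 0.2216.
L_p/L_s = (R_p/R_s)²(T_p/T_s)⁴ = (4.33)²(0.2216)⁴ = 0.04523.
F_p/F_s = (L_p/L_s)/(d_p/d_s)² = 0.04523/(6.00)² = 0.001256.

0.00126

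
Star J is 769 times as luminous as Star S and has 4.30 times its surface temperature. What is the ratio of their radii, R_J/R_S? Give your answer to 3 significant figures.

L ∝ R²T⁴ gives R ∝ √L / T², so
R_J/R_S = √(769) / (4.30)² = 27.73 / 18.49 = 1.500.

1.50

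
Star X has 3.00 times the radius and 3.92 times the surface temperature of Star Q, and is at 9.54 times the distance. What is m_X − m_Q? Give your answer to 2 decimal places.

L_X/L_Q = (3.00)²(3.92)⁴ = 2125.
F_X/F_Q = (L_X/L_Q)/(d_X/d_Q)² = 2125/91.01 = 23.35.
m_X − m_Q = −2.5 log₁₀(23.35) = -3.42.

-3.42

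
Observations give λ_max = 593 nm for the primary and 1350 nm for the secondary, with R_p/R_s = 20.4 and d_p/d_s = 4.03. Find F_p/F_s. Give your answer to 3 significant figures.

Wien's law: T_p/T_s = λ_s/λ_p = 1350/593 = 2.277.
L_p/L_s = (R_p/R_s)²(T_p/T_s)⁴ = (20.4)²(2.277)⁴ = 1.118×10^4.
F_p/F_s = (L_p/L_s)/(d_p/d_s)² = 1.118×10^4/(4.03)² = 688.3.

688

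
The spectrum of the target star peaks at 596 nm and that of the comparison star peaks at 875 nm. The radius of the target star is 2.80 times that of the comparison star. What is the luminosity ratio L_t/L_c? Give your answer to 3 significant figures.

Wien's law gives T ∝ 1/λ_max, so T_t/T_c = λ_c/λ_t = 875/596 = 1.468.
Then L ∝ R²T⁴ gives L_t/L_c = (2.80)² × (1.468)⁴ = 7.840 × 4.646 = 36.42.

36.4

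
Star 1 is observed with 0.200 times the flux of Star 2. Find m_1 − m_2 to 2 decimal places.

m_1 − m_2 = −2.5 log₁₀(F_1/F_2) = −2.5 log₁₀(0.200) = −2.5 × (-0.699) = 1.747.

1.75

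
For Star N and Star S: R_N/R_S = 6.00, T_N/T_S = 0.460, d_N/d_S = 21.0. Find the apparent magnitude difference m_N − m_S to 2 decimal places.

6.09

L_N/L_S = (6.00)²(0.460)⁴ = 1.612.
F_N/F_S = (L_N/L_S)/(d_N/d_S)² = 1.612/441.0 = 0.003655.
m_N − m_S = −2.5 log₁₀(0.003655) = 6.09.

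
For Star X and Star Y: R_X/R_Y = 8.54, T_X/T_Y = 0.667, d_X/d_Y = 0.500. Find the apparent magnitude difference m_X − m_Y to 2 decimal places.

L_X/L_Y = (8.54)²(0.667)⁴ = 14.44.
F_X/F_Y = (L_X/L_Y)/(d_X/d_Y)² = 14.44/0.2500 = 57.74.
m_X − m_Y = −2.5 log₁₀(57.74) = -4.40.

-4.40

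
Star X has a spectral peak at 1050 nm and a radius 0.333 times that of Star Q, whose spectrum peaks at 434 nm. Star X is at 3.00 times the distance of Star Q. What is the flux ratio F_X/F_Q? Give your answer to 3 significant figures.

Wien's law: T_X/T_Q = λ_Q/λ_X = 434/1050 = 0.4133.
L_X/L_Q = (R_X/R_Q)²(T_X/T_Q)⁴ = (0.333)²(0.4133)⁴ = 0.003237.
F_X/F_Q = (L_X/L_Q)/(d_X/d_Q)² = 0.003237/(3.00)² = 3.596×10^-4.

3.60×10^-4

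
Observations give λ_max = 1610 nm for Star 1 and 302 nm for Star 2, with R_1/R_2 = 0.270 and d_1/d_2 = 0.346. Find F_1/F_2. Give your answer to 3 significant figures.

Wien's law: T_1/T_2 = λ_2/λ_1 = 302/1610 = 0.1876.
L_1/L_2 = (R_1/R_2)²(T_1/T_2)⁴ = (0.270)²(0.1876)⁴ = 9.025×10^-5.
F_1/F_2 = (L_1/L_2)/(d_1/d_2)² = 9.025×10^-5/(0.346)² = 7.539×10^-4.

7.54×10^-4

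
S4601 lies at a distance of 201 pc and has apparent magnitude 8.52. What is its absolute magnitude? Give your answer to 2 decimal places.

M = m − 5 log₁₀(d/10 pc) = 8.52 − 5 log₁₀(201/10)
  = 8.52 − 5 × 1.303 = 8.52 − 6.52 = 2.00.

2.00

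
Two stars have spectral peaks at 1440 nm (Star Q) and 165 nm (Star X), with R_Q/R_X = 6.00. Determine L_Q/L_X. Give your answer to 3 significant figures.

Wien's law gives T ∝ 1/λ_max, so T_Q/T_X = λ_X/λ_Q = 165/1440 = 0.1146.
Then L ∝ R²T⁴ gives L_Q/L_X = (6.00)² × (0.1146)⁴ = 36.00 × 1.724×10^-4 = 0.006206.

0.00621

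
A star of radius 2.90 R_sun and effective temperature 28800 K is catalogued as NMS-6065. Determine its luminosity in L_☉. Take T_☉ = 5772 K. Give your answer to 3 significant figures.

5.21×10^3 L_☉

L/L_☉ = (R/R_☉)² (T/T_☉)⁴ = (2.90)² × (28800/5772)⁴
       = 8.410 × (4.990)⁴ = 8.410 × 619.8 = 5213.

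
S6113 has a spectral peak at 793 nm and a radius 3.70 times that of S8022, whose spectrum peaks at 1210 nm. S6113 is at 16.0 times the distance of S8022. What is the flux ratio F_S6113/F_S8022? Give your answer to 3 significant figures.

0.290

Wien's law: T_S6113/T_S8022 = λ_S8022/λ_S6113 = 1210/793 = 1.526.
L_S6113/L_S8022 = (R_S6113/R_S8022)²(T_S6113/T_S8022)⁴ = (3.70)²(1.526)⁴ = 74.21.
F_S6113/F_S8022 = (L_S6113/L_S8022)/(d_S6113/d_S8022)² = 74.21/(16.0)² = 0.2899.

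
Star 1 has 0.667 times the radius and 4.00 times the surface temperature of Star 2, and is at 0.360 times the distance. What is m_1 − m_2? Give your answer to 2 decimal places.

-7.36

L_1/L_2 = (0.667)²(4.00)⁴ = 113.9.
F_1/F_2 = (L_1/L_2)/(d_1/d_2)² = 113.9/0.1296 = 878.8.
m_1 − m_2 = −2.5 log₁₀(878.8) = -7.36.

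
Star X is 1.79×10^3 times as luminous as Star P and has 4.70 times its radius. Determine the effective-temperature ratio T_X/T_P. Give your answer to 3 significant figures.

3.00

L ∝ R²T⁴ gives T ∝ (L/R²)^(1/4), so
T_X/T_P = (1.79×10^3 / 4.70²)^(1/4) = (81.03)^(1/4) = 3.000.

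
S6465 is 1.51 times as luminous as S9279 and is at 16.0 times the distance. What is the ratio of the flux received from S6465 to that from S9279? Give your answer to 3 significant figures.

0.00590

F = L/(4πd²), so F_S6465/F_S9279 = (L_S6465/L_S9279) / (d_S6465/d_S9279)²
= 1.51 / (16.0)² = 1.51 / 256.0 = 0.005898.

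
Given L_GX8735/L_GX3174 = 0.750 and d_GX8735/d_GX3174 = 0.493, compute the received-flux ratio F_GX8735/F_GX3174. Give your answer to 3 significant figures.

3.09

F = L/(4πd²), so F_GX8735/F_GX3174 = (L_GX8735/L_GX3174) / (d_GX8735/d_GX3174)²
= 0.750 / (0.493)² = 0.750 / 0.2430 = 3.086.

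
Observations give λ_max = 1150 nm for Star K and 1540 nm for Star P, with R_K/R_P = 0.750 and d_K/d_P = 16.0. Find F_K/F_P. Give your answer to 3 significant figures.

Wien's law: T_K/T_P = λ_P/λ_K = 1540/1150 = 1.339.
L_K/L_P = (R_K/R_P)²(T_K/T_P)⁴ = (0.750)²(1.339)⁴ = 1.809.
F_K/F_P = (L_K/L_P)/(d_K/d_P)² = 1.809/(16.0)² = 0.007066.

0.00707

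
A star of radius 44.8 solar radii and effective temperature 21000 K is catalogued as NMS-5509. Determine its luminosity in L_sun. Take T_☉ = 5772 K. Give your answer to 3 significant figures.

3.52×10^5 L_sun

L/L_☉ = (R/R_☉)² (T/T_☉)⁴ = (44.8)² × (21000/5772)⁴
       = 2007 × (3.638)⁴ = 2007 × 175.2 = 3.517×10^5.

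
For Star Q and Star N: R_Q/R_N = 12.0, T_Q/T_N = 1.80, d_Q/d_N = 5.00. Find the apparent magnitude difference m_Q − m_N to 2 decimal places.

L_Q/L_N = (12.0)²(1.80)⁴ = 1512.
F_Q/F_N = (L_Q/L_N)/(d_Q/d_N)² = 1512/25.00 = 60.47.
m_Q − m_N = −2.5 log₁₀(60.47) = -4.45.

-4.45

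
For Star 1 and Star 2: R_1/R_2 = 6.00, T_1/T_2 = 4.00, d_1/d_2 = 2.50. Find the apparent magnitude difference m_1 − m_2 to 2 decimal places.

-7.92

L_1/L_2 = (6.00)²(4.00)⁴ = 9216.
F_1/F_2 = (L_1/L_2)/(d_1/d_2)² = 9216/6.250 = 1475.
m_1 − m_2 = −2.5 log₁₀(1475) = -7.92.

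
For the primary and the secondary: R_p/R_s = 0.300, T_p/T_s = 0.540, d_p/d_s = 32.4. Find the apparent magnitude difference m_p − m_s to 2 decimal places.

L_p/L_s = (0.300)²(0.540)⁴ = 0.007653.
F_p/F_s = (L_p/L_s)/(d_p/d_s)² = 0.007653/1050 = 7.290×10^-6.
m_p − m_s = −2.5 log₁₀(7.290×10^-6) = 12.84.

12.84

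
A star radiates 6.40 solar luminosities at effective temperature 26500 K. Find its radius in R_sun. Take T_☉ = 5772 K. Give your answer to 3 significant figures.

0.120 R_sun

R/R_☉ = √(L/L_☉) / (T/T_☉)² = √(6.40) / (4.591)²
       = 2.530 / 21.08 = 0.1200.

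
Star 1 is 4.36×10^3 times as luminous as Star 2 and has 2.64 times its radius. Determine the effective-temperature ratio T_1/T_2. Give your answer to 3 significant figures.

5.00

L ∝ R²T⁴ gives T ∝ (L/R²)^(1/4), so
T_1/T_2 = (4.36×10^3 / 2.64²)^(1/4) = (625.6)^(1/4) = 5.001.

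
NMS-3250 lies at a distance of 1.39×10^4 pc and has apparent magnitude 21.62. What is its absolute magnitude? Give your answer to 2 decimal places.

M = m − 5 log₁₀(d/10 pc) = 21.62 − 5 log₁₀(1.39×10^4/10)
  = 21.62 − 5 × 3.143 = 21.62 − 15.72 = 5.90.

5.90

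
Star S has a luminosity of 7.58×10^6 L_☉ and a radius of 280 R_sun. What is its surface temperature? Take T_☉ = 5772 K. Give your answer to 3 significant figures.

1.81×10^4 K

T/T_☉ = (L/L_☉)^(1/4) / (R/R_☉)^(1/2)
T = 5772 × (7.58×10^6)^(1/4) / √(280) = 5772 × 52.47 / 16.73 = 1.810×10^4 K.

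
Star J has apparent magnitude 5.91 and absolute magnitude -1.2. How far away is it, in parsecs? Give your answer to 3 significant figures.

264 pc

m − M = 5 log₁₀(d/10 pc)
5.91 − (-1.2) = 7.11 = 5 log₁₀(d/10)
d = 10 × 10^(7.11/5) = 10 × 10^1.422 = 264.2 pc.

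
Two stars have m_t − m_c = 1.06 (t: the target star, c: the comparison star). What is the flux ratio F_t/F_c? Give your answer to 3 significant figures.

0.377

F_t/F_c = 10^(−(m_t − m_c)/2.5) = 10^(-1.06/2.5) = 10^-0.424 = 0.3767.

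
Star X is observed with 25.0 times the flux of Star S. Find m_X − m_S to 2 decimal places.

m_X − m_S = −2.5 log₁₀(F_X/F_S) = −2.5 log₁₀(25.0) = −2.5 × (1.398) = -3.495.

-3.49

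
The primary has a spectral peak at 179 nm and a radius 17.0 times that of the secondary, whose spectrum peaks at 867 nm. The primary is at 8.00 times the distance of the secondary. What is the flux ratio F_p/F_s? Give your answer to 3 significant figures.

Wien's law: T_p/T_s = λ_s/λ_p = 867/179 = 4.844.
L_p/L_s = (R_p/R_s)²(T_p/T_s)⁴ = (17.0)²(4.844)⁴ = 1.591×10^5.
F_p/F_s = (L_p/L_s)/(d_p/d_s)² = 1.591×10^5/(8.00)² = 2485.

2.49×10^3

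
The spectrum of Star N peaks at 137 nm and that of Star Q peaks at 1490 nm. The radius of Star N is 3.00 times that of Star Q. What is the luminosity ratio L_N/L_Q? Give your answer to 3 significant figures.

Wien's law gives T ∝ 1/λ_max, so T_N/T_Q = λ_Q/λ_N = 1490/137 = 10.88.
Then L ∝ R²T⁴ gives L_N/L_Q = (3.00)² × (10.88)⁴ = 9.000 × 1.399×10^4 = 1.259×10^5.

1.26×10^5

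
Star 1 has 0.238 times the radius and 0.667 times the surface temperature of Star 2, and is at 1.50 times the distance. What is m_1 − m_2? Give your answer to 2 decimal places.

L_1/L_2 = (0.238)²(0.667)⁴ = 0.01121.
F_1/F_2 = (L_1/L_2)/(d_1/d_2)² = 0.01121/2.250 = 0.004983.
m_1 − m_2 = −2.5 log₁₀(0.004983) = 5.76.

5.76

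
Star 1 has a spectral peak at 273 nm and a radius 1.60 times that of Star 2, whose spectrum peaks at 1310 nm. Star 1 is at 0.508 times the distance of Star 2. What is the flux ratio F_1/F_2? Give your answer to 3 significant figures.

Wien's law: T_1/T_2 = λ_2/λ_1 = 1310/273 = 4.799.
L_1/L_2 = (R_1/R_2)²(T_1/T_2)⁴ = (1.60)²(4.799)⁴ = 1357.
F_1/F_2 = (L_1/L_2)/(d_1/d_2)² = 1357/(0.508)² = 5260.

5.26×10^3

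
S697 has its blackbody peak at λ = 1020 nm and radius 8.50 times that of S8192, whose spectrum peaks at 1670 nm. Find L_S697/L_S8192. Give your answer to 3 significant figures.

519

Wien's law gives T ∝ 1/λ_max, so T_S697/T_S8192 = λ_S8192/λ_S697 = 1670/1020 = 1.637.
Then L ∝ R²T⁴ gives L_S697/L_S8192 = (8.50)² × (1.637)⁴ = 72.25 × 7.186 = 519.2.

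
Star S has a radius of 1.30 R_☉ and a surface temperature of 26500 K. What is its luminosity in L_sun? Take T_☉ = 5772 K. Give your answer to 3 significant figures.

751 L_sun

L/L_☉ = (R/R_☉)² (T/T_☉)⁴ = (1.30)² × (26500/5772)⁴
       = 1.690 × (4.591)⁴ = 1.690 × 444.3 = 750.9.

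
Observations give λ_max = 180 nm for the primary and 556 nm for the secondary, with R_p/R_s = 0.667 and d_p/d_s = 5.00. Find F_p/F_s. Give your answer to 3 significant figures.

1.62

Wien's law: T_p/T_s = λ_s/λ_p = 556/180 = 3.089.
L_p/L_s = (R_p/R_s)²(T_p/T_s)⁴ = (0.667)²(3.089)⁴ = 40.50.
F_p/F_s = (L_p/L_s)/(d_p/d_s)² = 40.50/(5.00)² = 1.620.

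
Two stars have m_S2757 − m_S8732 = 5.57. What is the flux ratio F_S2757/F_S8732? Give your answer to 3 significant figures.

0.00592

F_S2757/F_S8732 = 10^(−(m_S2757 − m_S8732)/2.5) = 10^(-5.57/2.5) = 10^-2.228 = 0.005916.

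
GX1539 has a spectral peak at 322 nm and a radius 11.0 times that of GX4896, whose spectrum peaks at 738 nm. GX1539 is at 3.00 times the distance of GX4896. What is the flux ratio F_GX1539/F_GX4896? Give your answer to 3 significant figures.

371

Wien's law: T_GX1539/T_GX4896 = λ_GX4896/λ_GX1539 = 738/322 = 2.292.
L_GX1539/L_GX4896 = (R_GX1539/R_GX4896)²(T_GX1539/T_GX4896)⁴ = (11.0)²(2.292)⁴ = 3339.
F_GX1539/F_GX4896 = (L_GX1539/L_GX4896)/(d_GX1539/d_GX4896)² = 3339/(3.00)² = 371.0.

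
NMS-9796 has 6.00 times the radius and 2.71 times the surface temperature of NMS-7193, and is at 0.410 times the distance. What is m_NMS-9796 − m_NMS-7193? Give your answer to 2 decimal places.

-10.16

L_NMS-9796/L_NMS-7193 = (6.00)²(2.71)⁴ = 1942.
F_NMS-9796/F_NMS-7193 = (L_NMS-9796/L_NMS-7193)/(d_NMS-9796/d_NMS-7193)² = 1942/0.1681 = 1.155×10^4.
m_NMS-9796 − m_NMS-7193 = −2.5 log₁₀(1.155×10^4) = -10.16.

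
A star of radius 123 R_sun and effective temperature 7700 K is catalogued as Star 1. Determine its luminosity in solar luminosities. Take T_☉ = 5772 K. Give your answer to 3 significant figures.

L/L_☉ = (R/R_☉)² (T/T_☉)⁴ = (123)² × (7700/5772)⁴
       = 1.513×10^4 × (1.334)⁴ = 1.513×10^4 × 3.167 = 4.791×10^4.

4.79×10^4 solar luminosities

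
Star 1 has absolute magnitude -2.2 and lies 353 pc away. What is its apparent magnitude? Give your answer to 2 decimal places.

m = M + 5 log₁₀(d/10 pc) = -2.2 + 5 log₁₀(353/10)
  = -2.2 + 5 × 1.548 = -2.2 + 7.74 = 5.54.

5.54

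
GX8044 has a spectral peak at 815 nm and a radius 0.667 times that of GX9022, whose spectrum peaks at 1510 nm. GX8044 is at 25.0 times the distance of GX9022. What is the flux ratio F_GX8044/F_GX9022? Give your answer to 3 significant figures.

Wien's law: T_GX8044/T_GX9022 = λ_GX9022/λ_GX8044 = 1510/815 = 1.853.
L_GX8044/L_GX9022 = (R_GX8044/R_GX9022)²(T_GX8044/T_GX9022)⁴ = (0.667)²(1.853)⁴ = 5.242.
F_GX8044/F_GX9022 = (L_GX8044/L_GX9022)/(d_GX8044/d_GX9022)² = 5.242/(25.0)² = 0.008388.

0.00839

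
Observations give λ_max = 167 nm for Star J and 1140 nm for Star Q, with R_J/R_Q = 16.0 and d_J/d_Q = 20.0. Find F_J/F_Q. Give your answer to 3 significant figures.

Wien's law: T_J/T_Q = λ_Q/λ_J = 1140/167 = 6.826.
L_J/L_Q = (R_J/R_Q)²(T_J/T_Q)⁴ = (16.0)²(6.826)⁴ = 5.559×10^5.
F_J/F_Q = (L_J/L_Q)/(d_J/d_Q)² = 5.559×10^5/(20.0)² = 1390.

1.39×10^3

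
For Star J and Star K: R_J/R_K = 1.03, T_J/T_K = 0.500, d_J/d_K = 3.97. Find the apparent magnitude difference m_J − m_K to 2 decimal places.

5.94

L_J/L_K = (1.03)²(0.500)⁴ = 0.06631.
F_J/F_K = (L_J/L_K)/(d_J/d_K)² = 0.06631/15.76 = 0.004207.
m_J − m_K = −2.5 log₁₀(0.004207) = 5.94.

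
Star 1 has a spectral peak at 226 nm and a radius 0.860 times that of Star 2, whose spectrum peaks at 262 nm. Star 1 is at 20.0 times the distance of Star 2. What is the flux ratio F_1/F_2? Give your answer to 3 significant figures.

0.00334

Wien's law: T_1/T_2 = λ_2/λ_1 = 262/226 = 1.159.
L_1/L_2 = (R_1/R_2)²(T_1/T_2)⁴ = (0.860)²(1.159)⁴ = 1.336.
F_1/F_2 = (L_1/L_2)/(d_1/d_2)² = 1.336/(20.0)² = 0.003340.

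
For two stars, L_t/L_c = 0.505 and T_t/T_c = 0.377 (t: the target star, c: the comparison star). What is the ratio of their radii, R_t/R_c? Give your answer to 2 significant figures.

5.0

L ∝ R²T⁴ gives R ∝ √L / T², so
R_t/R_c = √(0.505) / (0.377)² = 0.7106 / 0.1421 = 5.000.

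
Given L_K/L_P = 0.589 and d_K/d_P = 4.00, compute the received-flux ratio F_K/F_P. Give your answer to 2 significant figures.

0.037

F = L/(4πd²), so F_K/F_P = (L_K/L_P) / (d_K/d_P)²
= 0.589 / (4.00)² = 0.589 / 16.00 = 0.03681.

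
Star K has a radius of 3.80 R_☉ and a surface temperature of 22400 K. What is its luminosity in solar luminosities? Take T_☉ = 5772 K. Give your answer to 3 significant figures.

L/L_☉ = (R/R_☉)² (T/T_☉)⁴ = (3.80)² × (22400/5772)⁴
       = 14.44 × (3.881)⁴ = 14.44 × 226.8 = 3275.

3.28×10^3 solar luminosities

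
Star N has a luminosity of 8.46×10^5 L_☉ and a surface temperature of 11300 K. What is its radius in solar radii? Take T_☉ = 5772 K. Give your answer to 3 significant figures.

240 solar radii

R/R_☉ = √(L/L_☉) / (T/T_☉)² = √(8.46×10^5) / (1.958)²
       = 919.8 / 3.833 = 240.0.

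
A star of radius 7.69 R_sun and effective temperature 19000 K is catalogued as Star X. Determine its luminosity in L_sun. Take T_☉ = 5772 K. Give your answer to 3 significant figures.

L/L_☉ = (R/R_☉)² (T/T_☉)⁴ = (7.69)² × (19000/5772)⁴
       = 59.14 × (3.292)⁴ = 59.14 × 117.4 = 6943.

6.94×10^3 L_sun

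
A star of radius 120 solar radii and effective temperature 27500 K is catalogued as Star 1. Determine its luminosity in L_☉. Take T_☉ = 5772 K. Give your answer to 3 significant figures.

7.42×10^6 L_☉

L/L_☉ = (R/R_☉)² (T/T_☉)⁴ = (120)² × (27500/5772)⁴
       = 1.440×10^4 × (4.764)⁴ = 1.440×10^4 × 515.3 = 7.420×10^6.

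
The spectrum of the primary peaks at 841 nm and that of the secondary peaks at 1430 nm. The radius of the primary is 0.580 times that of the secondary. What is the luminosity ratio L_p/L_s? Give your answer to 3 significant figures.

Wien's law gives T ∝ 1/λ_max, so T_p/T_s = λ_s/λ_p = 1430/841 = 1.700.
Then L ∝ R²T⁴ gives L_p/L_s = (0.580)² × (1.700)⁴ = 0.3364 × 8.359 = 2.812.

2.81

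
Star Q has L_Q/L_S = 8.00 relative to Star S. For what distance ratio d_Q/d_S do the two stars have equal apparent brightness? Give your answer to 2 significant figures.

2.8

Equal flux requires L_Q/d_Q² = L_S/d_S², so d_Q/d_S = √(L_Q/L_S)
= √(8.00) = 2.828.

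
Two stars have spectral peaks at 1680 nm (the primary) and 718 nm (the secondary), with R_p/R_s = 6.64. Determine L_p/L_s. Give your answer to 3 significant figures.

1.47

Wien's law gives T ∝ 1/λ_max, so T_p/T_s = λ_s/λ_p = 718/1680 = 0.4274.
Then L ∝ R²T⁴ gives L_p/L_s = (6.64)² × (0.4274)⁴ = 44.09 × 0.03336 = 1.471.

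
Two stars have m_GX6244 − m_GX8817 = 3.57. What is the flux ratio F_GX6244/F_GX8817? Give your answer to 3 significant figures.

0.0373

F_GX6244/F_GX8817 = 10^(−(m_GX6244 − m_GX8817)/2.5) = 10^(-3.57/2.5) = 10^-1.428 = 0.03733.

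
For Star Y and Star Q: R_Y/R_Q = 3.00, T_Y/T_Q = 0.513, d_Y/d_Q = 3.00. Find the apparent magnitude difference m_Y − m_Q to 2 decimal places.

L_Y/L_Q = (3.00)²(0.513)⁴ = 0.6233.
F_Y/F_Q = (L_Y/L_Q)/(d_Y/d_Q)² = 0.6233/9.000 = 0.06926.
m_Y − m_Q = −2.5 log₁₀(0.06926) = 2.90.

2.90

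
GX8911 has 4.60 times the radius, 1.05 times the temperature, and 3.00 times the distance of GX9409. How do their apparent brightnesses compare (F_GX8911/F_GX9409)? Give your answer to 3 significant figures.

L_GX8911/L_GX9409 = (R_GX8911/R_GX9409)²(T_GX8911/T_GX9409)⁴ = (4.60)² × (1.05)⁴ = 25.72.
F_GX8911/F_GX9409 = (L_GX8911/L_GX9409)/(d_GX8911/d_GX9409)² = 25.72 / (3.00)² = 2.858.

2.86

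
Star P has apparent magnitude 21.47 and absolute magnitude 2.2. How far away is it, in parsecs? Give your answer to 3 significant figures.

7.14×10^4 pc

m − M = 5 log₁₀(d/10 pc)
21.47 − (2.2) = 19.27 = 5 log₁₀(d/10)
d = 10 × 10^(19.27/5) = 10 × 10^3.854 = 7.145×10^4 pc.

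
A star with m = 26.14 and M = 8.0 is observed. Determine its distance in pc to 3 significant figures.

m − M = 5 log₁₀(d/10 pc)
26.14 − (8.0) = 18.14 = 5 log₁₀(d/10)
d = 10 × 10^(18.14/5) = 10 × 10^3.628 = 4.246×10^4 pc.

4.25×10^4 pc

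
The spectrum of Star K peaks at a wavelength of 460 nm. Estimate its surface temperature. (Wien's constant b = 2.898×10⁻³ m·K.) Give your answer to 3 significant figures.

6.30×10^3 K

T = b/λ_max = 2.898×10⁻³ / (460×10⁻⁹) = 6300 K.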